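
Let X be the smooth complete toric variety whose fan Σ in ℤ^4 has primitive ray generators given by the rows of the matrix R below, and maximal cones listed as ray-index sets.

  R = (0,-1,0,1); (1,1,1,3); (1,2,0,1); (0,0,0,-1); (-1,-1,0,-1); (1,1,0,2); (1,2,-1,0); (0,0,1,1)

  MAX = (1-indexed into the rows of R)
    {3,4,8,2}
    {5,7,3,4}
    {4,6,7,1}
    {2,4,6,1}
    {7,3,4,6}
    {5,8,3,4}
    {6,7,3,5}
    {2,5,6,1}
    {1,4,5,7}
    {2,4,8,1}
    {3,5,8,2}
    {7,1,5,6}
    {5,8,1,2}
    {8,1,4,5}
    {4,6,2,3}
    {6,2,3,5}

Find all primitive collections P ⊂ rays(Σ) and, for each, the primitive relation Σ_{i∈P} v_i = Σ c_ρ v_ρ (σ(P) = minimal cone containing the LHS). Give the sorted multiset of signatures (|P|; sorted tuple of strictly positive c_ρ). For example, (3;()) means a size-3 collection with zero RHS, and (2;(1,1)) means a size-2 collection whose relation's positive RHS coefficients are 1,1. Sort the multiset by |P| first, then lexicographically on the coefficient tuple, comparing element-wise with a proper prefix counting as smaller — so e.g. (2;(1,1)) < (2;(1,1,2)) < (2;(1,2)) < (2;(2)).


Primitive collections (6):

  P = {1,3}:  v_{1} + v_{3} = v_{6}  ⇒ sig = (2;(1))
  P = {6,8}:  v_{6} + v_{8} = v_{2}  ⇒ sig = (2;(1))
  P = {7,8}:  v_{7} + v_{8} = v_{3}  ⇒ sig = (2;(1))
  P = {2,7}:  v_{2} + v_{7} = v_{3} + v_{6}  ⇒ sig = (2;(1,1))
  P = {4,5,6}:  v_{4} + v_{5} + v_{6} = 0  ⇒ sig = (3;())
  P = {2,4,5}:  v_{2} + v_{4} + v_{5} = v_{8}  ⇒ sig = (3;(1))

Hence PRS(X_Σ) =
[(2;(1)), (2;(1)), (2;(1)), (2;(1,1)), (3;()), (3;(1))]


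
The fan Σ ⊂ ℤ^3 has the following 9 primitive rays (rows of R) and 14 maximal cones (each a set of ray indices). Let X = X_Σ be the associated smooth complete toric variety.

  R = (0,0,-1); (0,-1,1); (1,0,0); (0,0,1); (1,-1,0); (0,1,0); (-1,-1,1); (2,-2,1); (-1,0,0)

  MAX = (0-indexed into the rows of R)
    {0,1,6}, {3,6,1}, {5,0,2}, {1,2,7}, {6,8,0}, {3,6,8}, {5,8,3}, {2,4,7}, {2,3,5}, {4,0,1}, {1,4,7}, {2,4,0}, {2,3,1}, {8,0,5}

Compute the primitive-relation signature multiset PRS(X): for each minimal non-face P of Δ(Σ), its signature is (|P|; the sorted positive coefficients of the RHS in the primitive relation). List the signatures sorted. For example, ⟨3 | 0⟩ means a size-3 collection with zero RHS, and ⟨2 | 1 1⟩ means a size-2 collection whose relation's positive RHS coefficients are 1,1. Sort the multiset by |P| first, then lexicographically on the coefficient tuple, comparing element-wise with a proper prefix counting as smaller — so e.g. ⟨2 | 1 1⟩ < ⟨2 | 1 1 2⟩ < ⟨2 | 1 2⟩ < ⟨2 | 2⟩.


Primitive collections (17):

  {0,3}:  v_{0} + v_{3} = 0  so sig = ⟨2 | 0⟩
  {2,8}:  v_{2} + v_{8} = 0  so sig = ⟨2 | 0⟩
  {1,5}:  v_{1} + v_{5} = v_{3}  so sig = ⟨2 | 1⟩
  {1,8}:  v_{1} + v_{8} = v_{6}  so sig = ⟨2 | 1⟩
  {2,6}:  v_{2} + v_{6} = v_{1}  so sig = ⟨2 | 1⟩
  {4,5}:  v_{4} + v_{5} = v_{2}  so sig = ⟨2 | 1⟩
  {3,4}:  v_{3} + v_{4} = v_{1} + v_{2}  so sig = ⟨2 | 1 1⟩
  {4,8}:  v_{4} + v_{8} = v_{0} + v_{1}  so sig = ⟨2 | 1 1⟩
  {5,6}:  v_{5} + v_{6} = v_{3} + v_{8}  so sig = ⟨2 | 1 1⟩
  {7,8}:  v_{7} + v_{8} = v_{1} + v_{4}  so sig = ⟨2 | 1 1⟩
  {4,6}:  v_{4} + v_{6} = v_{0} + 2·v_{1}  so sig = ⟨2 | 1 2⟩
  {5,7}:  v_{5} + v_{7} = v_{1} + 2·v_{2}  so sig = ⟨2 | 1 2⟩
  {6,7}:  v_{6} + v_{7} = 2·v_{1} + v_{4}  so sig = ⟨2 | 1 2⟩
  {0,7}:  v_{0} + v_{7} = 2·v_{4}  so sig = ⟨2 | 2⟩
  {3,7}:  v_{3} + v_{7} = 2·v_{1} + 2·v_{2}  so sig = ⟨2 | 2 2⟩
  {0,1,2}:  v_{0} + v_{1} + v_{2} = v_{4}  so sig = ⟨3 | 1⟩
  {1,2,4}:  v_{1} + v_{2} + v_{4} = v_{7}  so sig = ⟨3 | 1⟩

Signatures (|P|; sorted positive RHS coefficients), sorted:
{ ⟨2 | 0⟩ ×2,  ⟨2 | 1⟩ ×4,  ⟨2 | 1 1⟩ ×4,  ⟨2 | 1 2⟩ ×3,  ⟨2 | 2⟩,  ⟨2 | 2 2⟩,  ⟨3 | 1⟩ ×2 }


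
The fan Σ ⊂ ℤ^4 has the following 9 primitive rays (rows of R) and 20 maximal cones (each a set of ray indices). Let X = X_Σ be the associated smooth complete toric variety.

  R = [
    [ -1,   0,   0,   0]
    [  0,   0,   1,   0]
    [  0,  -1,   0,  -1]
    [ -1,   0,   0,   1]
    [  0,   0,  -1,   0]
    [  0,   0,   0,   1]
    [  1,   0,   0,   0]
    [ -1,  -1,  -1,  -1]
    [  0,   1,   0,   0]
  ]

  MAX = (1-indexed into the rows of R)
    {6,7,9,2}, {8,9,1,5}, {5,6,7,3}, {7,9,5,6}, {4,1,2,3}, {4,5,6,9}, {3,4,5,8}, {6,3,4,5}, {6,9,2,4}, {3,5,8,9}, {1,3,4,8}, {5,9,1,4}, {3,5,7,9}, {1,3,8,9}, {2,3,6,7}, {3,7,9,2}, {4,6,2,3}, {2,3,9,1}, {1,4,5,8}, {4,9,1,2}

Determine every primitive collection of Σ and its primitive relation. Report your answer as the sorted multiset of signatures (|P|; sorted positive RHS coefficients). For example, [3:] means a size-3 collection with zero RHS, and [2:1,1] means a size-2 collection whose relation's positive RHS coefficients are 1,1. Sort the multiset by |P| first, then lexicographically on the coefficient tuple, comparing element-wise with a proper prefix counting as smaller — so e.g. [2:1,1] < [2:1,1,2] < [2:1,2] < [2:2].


Minimal non-faces — 11 found among 9 rays, 20 max cones:

  P = {1,7}:  v_{1} + v_{7} = 0  ⟹  sig = [2:]
  P = {2,5}:  v_{2} + v_{5} = 0  ⟹  sig = [2:]
  P = {1,6}:  v_{1} + v_{6} = v_{4}  ⟹  sig = [2:1]
  P = {4,7}:  v_{4} + v_{7} = v_{6}  ⟹  sig = [2:1]
  P = {2,8}:  v_{2} + v_{8} = v_{1} + v_{3}  ⟹  sig = [2:1,1]
  P = {7,8}:  v_{7} + v_{8} = v_{3} + v_{5}  ⟹  sig = [2:1,1]
  P = {6,8}:  v_{6} + v_{8} = v_{3} + v_{4} + v_{5}  ⟹  sig = [2:1,1,1]
  P = {3,6,9}:  v_{3} + v_{6} + v_{9} = 0  ⟹  sig = [3:]
  P = {1,3,5}:  v_{1} + v_{3} + v_{5} = v_{8}  ⟹  sig = [3:1]
  P = {3,4,9}:  v_{3} + v_{4} + v_{9} = v_{1}  ⟹  sig = [3:1]
  P = {4,8,9}:  v_{4} + v_{8} + v_{9} = 2·v_{1} + v_{5}  ⟹  sig = [3:1,2]

so the primitive-relation signature multiset is
{ [2:] ×2,  [2:1] ×2,  [2:1,1] ×2,  [2:1,1,1],  [3:],  [3:1] ×2,  [3:1,2] }


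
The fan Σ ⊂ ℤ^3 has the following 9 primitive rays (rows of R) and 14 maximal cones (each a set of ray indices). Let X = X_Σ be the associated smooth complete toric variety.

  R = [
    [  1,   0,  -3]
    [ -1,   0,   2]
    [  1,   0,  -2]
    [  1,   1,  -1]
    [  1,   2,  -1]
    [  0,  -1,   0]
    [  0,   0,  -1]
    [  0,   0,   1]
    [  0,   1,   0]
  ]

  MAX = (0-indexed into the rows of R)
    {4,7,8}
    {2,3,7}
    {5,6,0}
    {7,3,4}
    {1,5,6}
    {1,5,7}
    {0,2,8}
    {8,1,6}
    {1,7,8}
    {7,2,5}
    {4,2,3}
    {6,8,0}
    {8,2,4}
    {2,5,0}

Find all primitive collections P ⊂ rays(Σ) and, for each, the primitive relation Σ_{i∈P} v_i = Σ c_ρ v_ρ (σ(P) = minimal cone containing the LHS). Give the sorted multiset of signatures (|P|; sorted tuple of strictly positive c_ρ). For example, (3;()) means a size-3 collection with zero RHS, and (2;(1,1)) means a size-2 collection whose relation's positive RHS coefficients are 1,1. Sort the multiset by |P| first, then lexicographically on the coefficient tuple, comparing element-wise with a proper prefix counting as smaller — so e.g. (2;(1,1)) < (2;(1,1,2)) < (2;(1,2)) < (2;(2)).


Δ(Σ) — 9 vertices, 17 min non-faces:

  {1,2}:  v_{1} + v_{2} = 0  ⇒ sig = (2;())
  {5,8}:  v_{5} + v_{8} = 0  ⇒ sig = (2;())
  {6,7}:  v_{6} + v_{7} = 0  ⇒ sig = (2;())
  {0,1}:  v_{0} + v_{1} = v_{6}  ⇒ sig = (2;(1))
  {0,7}:  v_{0} + v_{7} = v_{2}  ⇒ sig = (2;(1))
  {2,6}:  v_{2} + v_{6} = v_{0}  ⇒ sig = (2;(1))
  {3,8}:  v_{3} + v_{8} = v_{4}  ⇒ sig = (2;(1))
  {4,5}:  v_{4} + v_{5} = v_{3}  ⇒ sig = (2;(1))
  {1,3}:  v_{1} + v_{3} = v_{7} + v_{8}  ⇒ sig = (2;(1,1))
  {3,5}:  v_{3} + v_{5} = v_{2} + v_{7}  ⇒ sig = (2;(1,1))
  {3,6}:  v_{3} + v_{6} = v_{2} + v_{8}  ⇒ sig = (2;(1,1))
  {0,3}:  v_{0} + v_{3} = 2·v_{2} + v_{8}  ⇒ sig = (2;(1,2))
  {1,4}:  v_{1} + v_{4} = v_{7} + 2·v_{8}  ⇒ sig = (2;(1,2))
  {4,6}:  v_{4} + v_{6} = v_{2} + 2·v_{8}  ⇒ sig = (2;(1,2))
  {0,4}:  v_{0} + v_{4} = 2·v_{2} + 2·v_{8}  ⇒ sig = (2;(2,2))
  {2,7,8}:  v_{2} + v_{7} + v_{8} = v_{3}  ⇒ sig = (3;(1))
  {2,4,7}:  v_{2} + v_{4} + v_{7} = 2·v_{3}  ⇒ sig = (3;(2))

so the primitive-relation signature multiset is
{ (2;()) ×3,  (2;(1)) ×5,  (2;(1,1)) ×3,  (2;(1,2)) ×3,  (2;(2,2)),  (3;(1)),  (3;(2)) }


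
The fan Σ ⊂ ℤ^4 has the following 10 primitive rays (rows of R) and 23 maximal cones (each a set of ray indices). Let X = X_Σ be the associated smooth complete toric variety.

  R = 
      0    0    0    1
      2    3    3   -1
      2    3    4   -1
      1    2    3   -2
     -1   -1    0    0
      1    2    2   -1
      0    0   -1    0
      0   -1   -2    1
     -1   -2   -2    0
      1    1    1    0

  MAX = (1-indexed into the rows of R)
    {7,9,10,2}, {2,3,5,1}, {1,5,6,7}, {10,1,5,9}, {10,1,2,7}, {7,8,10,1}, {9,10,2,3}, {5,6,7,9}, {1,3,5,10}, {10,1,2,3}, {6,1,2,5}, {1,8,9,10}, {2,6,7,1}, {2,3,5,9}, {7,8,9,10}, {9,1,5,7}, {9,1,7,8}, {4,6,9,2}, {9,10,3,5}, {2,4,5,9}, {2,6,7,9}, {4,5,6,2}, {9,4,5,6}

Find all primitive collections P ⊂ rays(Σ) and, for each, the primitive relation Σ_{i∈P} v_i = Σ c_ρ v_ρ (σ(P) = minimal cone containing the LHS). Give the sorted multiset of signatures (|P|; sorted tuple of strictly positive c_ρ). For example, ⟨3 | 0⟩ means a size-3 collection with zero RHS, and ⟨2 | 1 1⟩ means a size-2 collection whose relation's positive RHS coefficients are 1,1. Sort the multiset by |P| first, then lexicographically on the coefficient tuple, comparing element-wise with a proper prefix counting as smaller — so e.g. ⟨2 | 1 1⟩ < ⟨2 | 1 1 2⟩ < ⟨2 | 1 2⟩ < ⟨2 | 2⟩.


20 minimal non-faces of Δ(Σ) (on 10 rays):

  P={3,7}:  v_{3} + v_{7} = v_{2} — sig = ⟨2 | 1⟩
  P={6,10}:  v_{6} + v_{10} = v_{2} — sig = ⟨2 | 1⟩
  P={1,4}:  v_{1} + v_{4} = v_{2} + v_{5} — sig = ⟨2 | 1 1⟩
  P={4,8}:  v_{4} + v_{8} = v_{2} + v_{9} — sig = ⟨2 | 1 1⟩
  P={5,8}:  v_{5} + v_{8} = v_{1} + v_{9} — sig = ⟨2 | 1 1⟩
  P={6,8}:  v_{6} + v_{8} = v_{7} + v_{10} — sig = ⟨2 | 1 1⟩
  P={4,10}:  v_{4} + v_{10} = 2·v_{2} + v_{5} + v_{9} — sig = ⟨2 | 1 1 2⟩
  P={2,8}:  v_{2} + v_{8} = v_{7} + 2·v_{10} — sig = ⟨2 | 1 2⟩
  P={3,6}:  v_{3} + v_{6} = 2·v_{2} + v_{5} — sig = ⟨2 | 1 2⟩
  P={4,7}:  v_{4} + v_{7} = 2·v_{6} + v_{9} — sig = ⟨2 | 1 2⟩
  P={3,4}:  v_{3} + v_{4} = 3·v_{2} + 2·v_{5} + v_{9} — sig = ⟨2 | 1 2 3⟩
  P={3,8}:  v_{3} + v_{8} = 2·v_{10} — sig = ⟨2 | 2⟩
  P={1,6,9}:  v_{1} + v_{6} + v_{9} = 0 — sig = ⟨3 | 0⟩
  P={5,7,10}:  v_{5} + v_{7} + v_{10} = 0 — sig = ⟨3 | 0⟩
  P={1,2,9}:  v_{1} + v_{2} + v_{9} = v_{10} — sig = ⟨3 | 1⟩
  P={2,5,7}:  v_{2} + v_{5} + v_{7} = v_{6} — sig = ⟨3 | 1⟩
  P={2,5,10}:  v_{2} + v_{5} + v_{10} = v_{3} — sig = ⟨3 | 1⟩
  P={1,3,9}:  v_{1} + v_{3} + v_{9} = v_{5} + 2·v_{10} — sig = ⟨3 | 1 2⟩
  P={1,7,9,10}:  v_{1} + v_{7} + v_{9} + v_{10} = v_{8} — sig = ⟨4 | 1⟩
  P={2,5,6,9}:  v_{2} + v_{5} + v_{6} + v_{9} = v_{4} — sig = ⟨4 | 1⟩

Sorted signature multiset PRS(X):
[⟨2 | 1⟩, ⟨2 | 1⟩, ⟨2 | 1 1⟩, ⟨2 | 1 1⟩, ⟨2 | 1 1⟩, ⟨2 | 1 1⟩, ⟨2 | 1 1 2⟩, ⟨2 | 1 2⟩, ⟨2 | 1 2⟩, ⟨2 | 1 2⟩, ⟨2 | 1 2 3⟩, ⟨2 | 2⟩, ⟨3 | 0⟩, ⟨3 | 0⟩, ⟨3 | 1⟩, ⟨3 | 1⟩, ⟨3 | 1⟩, ⟨3 | 1 2⟩, ⟨4 | 1⟩, ⟨4 | 1⟩]


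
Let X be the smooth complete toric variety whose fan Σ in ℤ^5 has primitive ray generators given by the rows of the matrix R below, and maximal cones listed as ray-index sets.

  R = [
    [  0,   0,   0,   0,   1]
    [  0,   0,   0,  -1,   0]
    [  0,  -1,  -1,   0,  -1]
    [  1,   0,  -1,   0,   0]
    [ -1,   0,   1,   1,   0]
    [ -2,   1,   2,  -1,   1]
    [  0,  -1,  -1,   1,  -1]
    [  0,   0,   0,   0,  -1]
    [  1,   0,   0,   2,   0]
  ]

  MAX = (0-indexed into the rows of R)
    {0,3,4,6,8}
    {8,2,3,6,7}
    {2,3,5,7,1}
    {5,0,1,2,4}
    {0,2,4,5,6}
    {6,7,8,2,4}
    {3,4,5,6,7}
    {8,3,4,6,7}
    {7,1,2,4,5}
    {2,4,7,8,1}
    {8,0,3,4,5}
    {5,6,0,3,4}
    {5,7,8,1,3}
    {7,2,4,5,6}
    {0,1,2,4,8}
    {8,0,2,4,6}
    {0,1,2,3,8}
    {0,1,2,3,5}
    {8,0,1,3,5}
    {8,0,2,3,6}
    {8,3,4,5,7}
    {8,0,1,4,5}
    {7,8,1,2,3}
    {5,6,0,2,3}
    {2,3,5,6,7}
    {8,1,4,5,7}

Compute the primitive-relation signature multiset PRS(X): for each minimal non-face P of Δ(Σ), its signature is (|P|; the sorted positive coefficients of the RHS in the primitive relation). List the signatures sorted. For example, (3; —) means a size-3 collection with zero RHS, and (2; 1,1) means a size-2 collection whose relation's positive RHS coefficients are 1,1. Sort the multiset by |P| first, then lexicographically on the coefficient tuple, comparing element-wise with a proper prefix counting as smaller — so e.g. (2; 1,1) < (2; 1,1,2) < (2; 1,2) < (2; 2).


|primitive collections| = 6. Relations:

  P={0,7}:  v_{0} + v_{7} = 0  ⟹  sig = (2; —)
  P={1,6}:  v_{1} + v_{6} = v_{2}  ⟹  sig = (2; 1)
  P={1,3,4}:  v_{1} + v_{3} + v_{4} = 0  ⟹  sig = (3; —)
  P={2,3,4}:  v_{2} + v_{3} + v_{4} = v_{6}  ⟹  sig = (3; 1)
  P={2,5,8}:  v_{2} + v_{5} + v_{8} = v_{4}  ⟹  sig = (3; 1)
  P={5,6,8}:  v_{5} + v_{6} + v_{8} = v_{3} + 2·v_{4}  ⟹  sig = (3; 1,2)

Hence PRS(X_Σ) =
    (2; —)
    (2; 1)
    (3; —)
    (3; 1)
    (3; 1)
    (3; 1,2)


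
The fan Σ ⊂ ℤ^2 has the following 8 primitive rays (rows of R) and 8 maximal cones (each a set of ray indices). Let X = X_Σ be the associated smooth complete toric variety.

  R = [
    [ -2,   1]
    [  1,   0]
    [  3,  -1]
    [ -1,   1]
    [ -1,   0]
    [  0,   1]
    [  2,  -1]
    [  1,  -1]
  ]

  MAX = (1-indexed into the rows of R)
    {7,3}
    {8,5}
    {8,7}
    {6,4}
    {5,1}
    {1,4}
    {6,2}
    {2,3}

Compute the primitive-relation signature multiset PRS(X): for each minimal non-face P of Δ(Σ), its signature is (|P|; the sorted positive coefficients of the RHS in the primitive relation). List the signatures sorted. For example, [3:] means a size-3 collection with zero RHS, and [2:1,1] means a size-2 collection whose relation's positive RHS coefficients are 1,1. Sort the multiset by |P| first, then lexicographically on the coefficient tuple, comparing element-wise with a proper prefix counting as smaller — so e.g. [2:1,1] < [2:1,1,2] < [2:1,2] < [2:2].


Σ has 20 primitive collections:

  P={1,7}:  v_{1} + v_{7} = 0 ; sig = [2:]
  P={2,5}:  v_{2} + v_{5} = 0 ; sig = [2:]
  P={4,8}:  v_{4} + v_{8} = 0 ; sig = [2:]
  P={1,2}:  v_{1} + v_{2} = v_{4} ; sig = [2:1]
  P={1,3}:  v_{1} + v_{3} = v_{2} ; sig = [2:1]
  P={1,8}:  v_{1} + v_{8} = v_{5} ; sig = [2:1]
  P={2,4}:  v_{2} + v_{4} = v_{6} ; sig = [2:1]
  P={2,7}:  v_{2} + v_{7} = v_{3} ; sig = [2:1]
  P={2,8}:  v_{2} + v_{8} = v_{7} ; sig = [2:1]
  P={3,5}:  v_{3} + v_{5} = v_{7} ; sig = [2:1]
  P={4,5}:  v_{4} + v_{5} = v_{1} ; sig = [2:1]
  P={4,7}:  v_{4} + v_{7} = v_{2} ; sig = [2:1]
  P={5,6}:  v_{5} + v_{6} = v_{4} ; sig = [2:1]
  P={5,7}:  v_{5} + v_{7} = v_{8} ; sig = [2:1]
  P={6,8}:  v_{6} + v_{8} = v_{2} ; sig = [2:1]
  P={1,6}:  v_{1} + v_{6} = 2·v_{4} ; sig = [2:2]
  P={3,4}:  v_{3} + v_{4} = 2·v_{2} ; sig = [2:2]
  P={3,8}:  v_{3} + v_{8} = 2·v_{7} ; sig = [2:2]
  P={6,7}:  v_{6} + v_{7} = 2·v_{2} ; sig = [2:2]
  P={3,6}:  v_{3} + v_{6} = 3·v_{2} ; sig = [2:3]

Hence PRS(X_Σ) =
[[2:], [2:], [2:], [2:1], [2:1], [2:1], [2:1], [2:1], [2:1], [2:1], [2:1], [2:1], [2:1], [2:1], [2:1], [2:2], [2:2], [2:2], [2:2], [2:3]]


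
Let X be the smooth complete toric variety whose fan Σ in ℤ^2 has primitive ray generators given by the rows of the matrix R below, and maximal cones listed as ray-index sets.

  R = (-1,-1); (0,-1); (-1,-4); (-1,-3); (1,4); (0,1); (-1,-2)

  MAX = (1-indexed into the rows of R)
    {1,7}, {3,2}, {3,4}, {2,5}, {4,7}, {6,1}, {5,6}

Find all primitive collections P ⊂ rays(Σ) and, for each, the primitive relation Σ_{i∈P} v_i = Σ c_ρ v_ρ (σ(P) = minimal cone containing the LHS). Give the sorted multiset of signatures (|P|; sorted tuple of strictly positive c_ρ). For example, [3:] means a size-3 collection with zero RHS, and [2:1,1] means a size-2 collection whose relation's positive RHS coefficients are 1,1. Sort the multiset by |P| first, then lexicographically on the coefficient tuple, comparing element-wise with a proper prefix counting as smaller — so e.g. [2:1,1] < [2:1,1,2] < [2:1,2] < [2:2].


Primitive collections (14):

  • {2,6}:  v_{2} + v_{6} = 0 ; sig = [2:]
  • {3,5}:  v_{3} + v_{5} = 0 ; sig = [2:]
  • {1,2}:  v_{1} + v_{2} = v_{7} ; sig = [2:1]
  • {2,4}:  v_{2} + v_{4} = v_{3} ; sig = [2:1]
  • {2,7}:  v_{2} + v_{7} = v_{4} ; sig = [2:1]
  • {3,6}:  v_{3} + v_{6} = v_{4} ; sig = [2:1]
  • {4,5}:  v_{4} + v_{5} = v_{6} ; sig = [2:1]
  • {4,6}:  v_{4} + v_{6} = v_{7} ; sig = [2:1]
  • {6,7}:  v_{6} + v_{7} = v_{1} ; sig = [2:1]
  • {1,3}:  v_{1} + v_{3} = v_{4} + v_{7} ; sig = [2:1,1]
  • {1,4}:  v_{1} + v_{4} = 2·v_{7} ; sig = [2:2]
  • {3,7}:  v_{3} + v_{7} = 2·v_{4} ; sig = [2:2]
  • {5,7}:  v_{5} + v_{7} = 2·v_{6} ; sig = [2:2]
  • {1,5}:  v_{1} + v_{5} = 3·v_{6} ; sig = [2:3]

Sorted signature multiset PRS(X):
{ [2:] ×2,  [2:1] ×7,  [2:1,1],  [2:2] ×3,  [2:3] }


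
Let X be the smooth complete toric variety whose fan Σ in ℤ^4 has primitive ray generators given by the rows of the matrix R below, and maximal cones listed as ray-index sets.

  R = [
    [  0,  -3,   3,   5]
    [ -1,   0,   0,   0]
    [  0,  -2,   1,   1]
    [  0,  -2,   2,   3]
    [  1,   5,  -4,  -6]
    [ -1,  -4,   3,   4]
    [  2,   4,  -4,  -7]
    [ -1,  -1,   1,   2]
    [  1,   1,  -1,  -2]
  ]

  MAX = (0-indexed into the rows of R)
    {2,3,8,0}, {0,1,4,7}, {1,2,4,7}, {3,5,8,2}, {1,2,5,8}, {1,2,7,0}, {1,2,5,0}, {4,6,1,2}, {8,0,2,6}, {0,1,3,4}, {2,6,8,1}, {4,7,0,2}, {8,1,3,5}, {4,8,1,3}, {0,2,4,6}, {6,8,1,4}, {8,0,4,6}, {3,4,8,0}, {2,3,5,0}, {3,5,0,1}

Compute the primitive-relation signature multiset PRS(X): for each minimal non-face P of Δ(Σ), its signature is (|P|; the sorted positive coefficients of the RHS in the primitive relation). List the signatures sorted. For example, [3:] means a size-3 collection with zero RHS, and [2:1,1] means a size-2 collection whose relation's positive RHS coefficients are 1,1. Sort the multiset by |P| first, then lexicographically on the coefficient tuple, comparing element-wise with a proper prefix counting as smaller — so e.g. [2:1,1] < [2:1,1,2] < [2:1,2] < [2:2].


14 collections generate NE(X_Σ); each relation:

  {7,8}:  v_{7} + v_{8} = 0  →  sig = [2:]
  {3,7}:  v_{3} + v_{7} = v_{0} + v_{1}  →  sig = [2:1,1]
  {4,5}:  v_{4} + v_{5} = v_{1} + v_{8}  →  sig = [2:1,1]
  {6,7}:  v_{6} + v_{7} = v_{2} + v_{4}  →  sig = [2:1,1]
  {5,6}:  v_{5} + v_{6} = v_{1} + v_{2} + 2·v_{8}  →  sig = [2:1,1,2]
  {5,7}:  v_{5} + v_{7} = v_{0} + 2·v_{1} + v_{2}  →  sig = [2:1,1,2]
  {3,6}:  v_{3} + v_{6} = 2·v_{8}  →  sig = [2:2]
  {0,1,6}:  v_{0} + v_{1} + v_{6} = v_{8}  →  sig = [3:1]
  {0,1,8}:  v_{0} + v_{1} + v_{8} = v_{3}  →  sig = [3:1]
  {1,2,3}:  v_{1} + v_{2} + v_{3} = v_{5}  →  sig = [3:1]
  {2,3,4}:  v_{2} + v_{3} + v_{4} = v_{8}  →  sig = [3:1]
  {2,4,8}:  v_{2} + v_{4} + v_{8} = v_{6}  →  sig = [3:1]
  {0,5,8}:  v_{0} + v_{5} + v_{8} = v_{2} + 2·v_{3}  →  sig = [3:1,2]
  {0,1,2,4}:  v_{0} + v_{1} + v_{2} + v_{4} = 0  →  sig = [4:]

Hence PRS(X_Σ) =
{ [2:],  [2:1,1] ×3,  [2:1,1,2] ×2,  [2:2],  [3:1] ×5,  [3:1,2],  [4:] }


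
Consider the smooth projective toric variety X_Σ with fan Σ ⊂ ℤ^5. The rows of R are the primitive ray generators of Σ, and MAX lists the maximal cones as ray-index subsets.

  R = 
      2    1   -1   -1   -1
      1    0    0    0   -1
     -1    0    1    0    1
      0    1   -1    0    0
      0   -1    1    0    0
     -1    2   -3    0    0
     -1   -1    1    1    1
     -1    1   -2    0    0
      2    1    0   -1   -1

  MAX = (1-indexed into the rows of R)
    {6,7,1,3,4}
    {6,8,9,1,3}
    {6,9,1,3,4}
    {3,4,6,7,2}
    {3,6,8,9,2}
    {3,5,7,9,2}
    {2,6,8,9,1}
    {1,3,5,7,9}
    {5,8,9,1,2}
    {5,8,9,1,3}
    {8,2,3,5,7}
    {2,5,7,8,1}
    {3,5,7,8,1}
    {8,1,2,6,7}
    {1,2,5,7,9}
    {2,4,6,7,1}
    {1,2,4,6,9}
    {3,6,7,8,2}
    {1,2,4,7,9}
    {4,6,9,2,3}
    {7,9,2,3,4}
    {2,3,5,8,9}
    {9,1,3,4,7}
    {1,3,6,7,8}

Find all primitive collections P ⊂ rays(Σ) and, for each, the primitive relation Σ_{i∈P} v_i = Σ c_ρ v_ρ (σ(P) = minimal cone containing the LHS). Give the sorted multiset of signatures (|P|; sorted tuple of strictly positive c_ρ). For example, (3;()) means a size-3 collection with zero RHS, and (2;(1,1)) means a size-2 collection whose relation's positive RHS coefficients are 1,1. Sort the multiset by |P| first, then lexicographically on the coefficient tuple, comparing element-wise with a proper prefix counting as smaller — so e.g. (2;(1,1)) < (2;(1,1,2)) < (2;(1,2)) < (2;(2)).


The 6 primitive collections of Σ (r=9, n=5):

  • {4,5}:  v_{4} + v_{5} = 0  ⇒ sig = (2;())
  • {4,8}:  v_{4} + v_{8} = v_{6}  ⇒ sig = (2;(1))
  • {5,6}:  v_{5} + v_{6} = v_{8}  ⇒ sig = (2;(1))
  • {1,2,3}:  v_{1} + v_{2} + v_{3} = v_{9}  ⇒ sig = (3;(1))
  • {7,8,9}:  v_{7} + v_{8} + v_{9} = v_{4}  ⇒ sig = (3;(1))
  • {6,7,9}:  v_{6} + v_{7} + v_{9} = 2·v_{4}  ⇒ sig = (3;(2))

Sorted signature multiset PRS(X):
    |P|=2: 3 collections, coeffs (), (1), (1)
    |P|=3: 3 collections, coeffs (1), (1), (2)


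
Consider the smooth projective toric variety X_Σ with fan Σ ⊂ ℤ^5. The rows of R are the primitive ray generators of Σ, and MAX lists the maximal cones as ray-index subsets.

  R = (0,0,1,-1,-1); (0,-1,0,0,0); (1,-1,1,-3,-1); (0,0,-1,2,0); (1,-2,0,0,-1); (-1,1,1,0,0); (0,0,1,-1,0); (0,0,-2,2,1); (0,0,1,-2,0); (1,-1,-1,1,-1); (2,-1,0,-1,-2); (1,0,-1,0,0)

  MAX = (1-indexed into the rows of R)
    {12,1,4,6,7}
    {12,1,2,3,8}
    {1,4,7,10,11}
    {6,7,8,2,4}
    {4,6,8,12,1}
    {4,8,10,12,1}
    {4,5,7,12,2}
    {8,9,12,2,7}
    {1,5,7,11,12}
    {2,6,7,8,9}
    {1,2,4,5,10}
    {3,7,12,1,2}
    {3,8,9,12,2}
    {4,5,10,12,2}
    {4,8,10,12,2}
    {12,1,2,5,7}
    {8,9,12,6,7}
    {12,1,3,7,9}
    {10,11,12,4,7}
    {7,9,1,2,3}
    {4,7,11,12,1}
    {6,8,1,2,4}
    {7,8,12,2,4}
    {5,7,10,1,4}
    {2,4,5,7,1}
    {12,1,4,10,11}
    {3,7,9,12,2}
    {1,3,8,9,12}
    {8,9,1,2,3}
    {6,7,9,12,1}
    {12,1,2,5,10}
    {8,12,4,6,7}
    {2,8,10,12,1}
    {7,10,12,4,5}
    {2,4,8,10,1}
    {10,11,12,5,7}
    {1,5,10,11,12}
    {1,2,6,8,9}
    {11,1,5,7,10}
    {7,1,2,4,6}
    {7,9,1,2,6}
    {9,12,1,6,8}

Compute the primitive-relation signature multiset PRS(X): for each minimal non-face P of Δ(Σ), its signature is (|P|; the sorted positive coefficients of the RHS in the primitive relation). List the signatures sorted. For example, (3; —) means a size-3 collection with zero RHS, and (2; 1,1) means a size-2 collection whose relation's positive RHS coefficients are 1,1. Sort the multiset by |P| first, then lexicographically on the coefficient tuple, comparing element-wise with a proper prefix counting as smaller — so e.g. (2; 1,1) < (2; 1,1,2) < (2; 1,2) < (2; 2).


Σ has 25 primitive collections:

  P = {4,9}:  v_{4} + v_{9} = 0 — sig = (2; —)
  P = {3,6}:  v_{3} + v_{6} = v_{1} + v_{9} — sig = (2; 1,1)
  P = {6,10}:  v_{6} + v_{10} = v_{1} + v_{4} — sig = (2; 1,1)
  P = {8,11}:  v_{8} + v_{11} = v_{10} + v_{12} — sig = (2; 1,1)
  P = {2,11}:  v_{2} + v_{11} = v_{1} + v_{5} + v_{12} — sig = (2; 1,1,1)
  P = {3,4}:  v_{3} + v_{4} = v_{1} + v_{2} + v_{12} — sig = (2; 1,1,1)
  P = {9,10}:  v_{9} + v_{10} = v_{1} + v_{2} + v_{12} — sig = (2; 1,1,1)
  P = {5,6}:  v_{5} + v_{6} = v_{1} + v_{2} + v_{4} + v_{7} — sig = (2; 1,1,1,1)
  P = {5,9}:  v_{5} + v_{9} = v_{1} + 2·v_{2} + v_{7} + v_{12} — sig = (2; 1,1,1,2)
  P = {6,11}:  v_{6} + v_{11} = 2·v_{1} + v_{4} + v_{7} + v_{12} — sig = (2; 1,1,1,2)
  P = {5,8}:  v_{5} + v_{8} = 2·v_{2} + v_{4} + v_{12} — sig = (2; 1,1,2)
  P = {9,11}:  v_{9} + v_{11} = 2·v_{1} + v_{2} + v_{7} + 2·v_{12} — sig = (2; 1,1,2,2)
  P = {3,5}:  v_{3} + v_{5} = 2·v_{1} + 3·v_{2} + v_{7} + 2·v_{12} — sig = (2; 1,2,2,3)
  P = {3,11}:  v_{3} + v_{11} = 3·v_{1} + 2·v_{2} + v_{7} + 3·v_{12} — sig = (2; 1,2,3,3)
  P = {3,10}:  v_{3} + v_{10} = 2·v_{1} + 2·v_{2} + 2·v_{12} — sig = (2; 2,2,2)
  P = {1,7,8}:  v_{1} + v_{7} + v_{8} = 0 — sig = (3; —)
  P = {2,6,12}:  v_{2} + v_{6} + v_{12} = 0 — sig = (3; —)
  P = {2,7,10}:  v_{2} + v_{7} + v_{10} = v_{5} — sig = (3; 1)
  P = {3,7,8}:  v_{3} + v_{7} + v_{8} = v_{2} + v_{9} + v_{12} — sig = (3; 1,1,1)
  P = {7,8,10}:  v_{7} + v_{8} + v_{10} = v_{2} + v_{4} + v_{12} — sig = (3; 1,1,1)
  P = {4,5,11}:  v_{4} + v_{5} + v_{11} = 2·v_{7} + 3·v_{10} — sig = (3; 2,3)
  P = {1,2,4,12}:  v_{1} + v_{2} + v_{4} + v_{12} = v_{10} — sig = (4; 1)
  P = {1,2,9,12}:  v_{1} + v_{2} + v_{9} + v_{12} = v_{3} — sig = (4; 1)
  P = {1,7,10,12}:  v_{1} + v_{7} + v_{10} + v_{12} = v_{11} — sig = (4; 1)
  P = {1,4,5,12}:  v_{1} + v_{4} + v_{5} + v_{12} = v_{7} + 2·v_{10} — sig = (4; 1,2)

so the primitive-relation signature multiset is
[(2; —), (2; 1,1), (2; 1,1), (2; 1,1), (2; 1,1,1), (2; 1,1,1), (2; 1,1,1), (2; 1,1,1,1), (2; 1,1,1,2), (2; 1,1,1,2), (2; 1,1,2), (2; 1,1,2,2), (2; 1,2,2,3), (2; 1,2,3,3), (2; 2,2,2), (3; —), (3; —), (3; 1), (3; 1,1,1), (3; 1,1,1), (3; 2,3), (4; 1), (4; 1), (4; 1), (4; 1,2)]


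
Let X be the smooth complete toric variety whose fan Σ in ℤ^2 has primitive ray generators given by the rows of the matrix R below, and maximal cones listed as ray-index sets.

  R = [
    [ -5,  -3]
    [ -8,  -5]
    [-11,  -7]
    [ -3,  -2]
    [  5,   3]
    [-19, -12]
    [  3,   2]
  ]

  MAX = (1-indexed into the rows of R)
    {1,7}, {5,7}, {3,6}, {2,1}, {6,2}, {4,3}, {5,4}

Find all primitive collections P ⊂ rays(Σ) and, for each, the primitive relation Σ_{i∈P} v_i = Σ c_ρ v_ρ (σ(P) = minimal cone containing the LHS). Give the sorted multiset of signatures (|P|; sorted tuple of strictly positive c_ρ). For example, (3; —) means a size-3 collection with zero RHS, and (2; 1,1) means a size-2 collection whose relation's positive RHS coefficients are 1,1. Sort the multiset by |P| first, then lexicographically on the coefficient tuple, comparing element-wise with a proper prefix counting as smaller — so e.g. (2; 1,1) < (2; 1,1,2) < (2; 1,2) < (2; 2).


Σ has 14 primitive collections:

  P={1,5}:  v_{1} + v_{5} = 0 — sig = (2; —)
  P={4,7}:  v_{4} + v_{7} = 0 — sig = (2; —)
  P={1,4}:  v_{1} + v_{4} = v_{2} — sig = (2; 1)
  P={2,3}:  v_{2} + v_{3} = v_{6} — sig = (2; 1)
  P={2,4}:  v_{2} + v_{4} = v_{3} — sig = (2; 1)
  P={2,5}:  v_{2} + v_{5} = v_{4} — sig = (2; 1)
  P={2,7}:  v_{2} + v_{7} = v_{1} — sig = (2; 1)
  P={3,7}:  v_{3} + v_{7} = v_{2} — sig = (2; 1)
  P={5,6}:  v_{5} + v_{6} = v_{3} + v_{4} — sig = (2; 1,1)
  P={1,3}:  v_{1} + v_{3} = 2·v_{2} — sig = (2; 2)
  P={3,5}:  v_{3} + v_{5} = 2·v_{4} — sig = (2; 2)
  P={4,6}:  v_{4} + v_{6} = 2·v_{3} — sig = (2; 2)
  P={6,7}:  v_{6} + v_{7} = 2·v_{2} — sig = (2; 2)
  P={1,6}:  v_{1} + v_{6} = 3·v_{2} — sig = (2; 3)

so the primitive-relation signature multiset is
    (2; —)
    (2; —)
    (2; 1)
    (2; 1)
    (2; 1)
    (2; 1)
    (2; 1)
    (2; 1)
    (2; 1,1)
    (2; 2)
    (2; 2)
    (2; 2)
    (2; 2)
    (2; 3)


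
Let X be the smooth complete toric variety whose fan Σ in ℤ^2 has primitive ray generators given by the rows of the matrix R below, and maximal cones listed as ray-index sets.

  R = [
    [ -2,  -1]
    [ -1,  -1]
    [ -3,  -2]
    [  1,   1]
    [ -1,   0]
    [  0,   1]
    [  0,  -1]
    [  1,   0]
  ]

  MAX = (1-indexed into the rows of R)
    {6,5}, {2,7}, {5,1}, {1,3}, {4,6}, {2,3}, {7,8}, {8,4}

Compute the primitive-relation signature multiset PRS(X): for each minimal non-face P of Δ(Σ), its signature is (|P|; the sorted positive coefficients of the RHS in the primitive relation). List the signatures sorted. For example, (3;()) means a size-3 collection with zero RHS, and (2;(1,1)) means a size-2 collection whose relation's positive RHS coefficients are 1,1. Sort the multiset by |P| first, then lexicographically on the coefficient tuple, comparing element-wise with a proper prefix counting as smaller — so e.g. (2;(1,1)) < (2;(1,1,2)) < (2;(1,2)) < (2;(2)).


Minimal non-faces — 20 found among 8 rays, 8 max cones:

  P={2,4}:  v_{2} + v_{4} = 0 ; sig = (2;())
  P={5,8}:  v_{5} + v_{8} = 0 ; sig = (2;())
  P={6,7}:  v_{6} + v_{7} = 0 ; sig = (2;())
  P={1,2}:  v_{1} + v_{2} = v_{3} ; sig = (2;(1))
  P={1,4}:  v_{1} + v_{4} = v_{5} ; sig = (2;(1))
  P={1,8}:  v_{1} + v_{8} = v_{2} ; sig = (2;(1))
  P={2,5}:  v_{2} + v_{5} = v_{1} ; sig = (2;(1))
  P={2,6}:  v_{2} + v_{6} = v_{5} ; sig = (2;(1))
  P={2,8}:  v_{2} + v_{8} = v_{7} ; sig = (2;(1))
  P={3,4}:  v_{3} + v_{4} = v_{1} ; sig = (2;(1))
  P={4,5}:  v_{4} + v_{5} = v_{6} ; sig = (2;(1))
  P={4,7}:  v_{4} + v_{7} = v_{8} ; sig = (2;(1))
  P={5,7}:  v_{5} + v_{7} = v_{2} ; sig = (2;(1))
  P={6,8}:  v_{6} + v_{8} = v_{4} ; sig = (2;(1))
  P={3,6}:  v_{3} + v_{6} = v_{1} + v_{5} ; sig = (2;(1,1))
  P={1,6}:  v_{1} + v_{6} = 2·v_{5} ; sig = (2;(2))
  P={1,7}:  v_{1} + v_{7} = 2·v_{2} ; sig = (2;(2))
  P={3,5}:  v_{3} + v_{5} = 2·v_{1} ; sig = (2;(2))
  P={3,8}:  v_{3} + v_{8} = 2·v_{2} ; sig = (2;(2))
  P={3,7}:  v_{3} + v_{7} = 3·v_{2} ; sig = (2;(3))

so the primitive-relation signature multiset is
    |P|=2: 20 collections, coeffs (), (), (), (1), (1), (1), (1), (1), (1), (1), (1), (1), (1), (1), (1,1), (2), (2), (2), (2), (3)


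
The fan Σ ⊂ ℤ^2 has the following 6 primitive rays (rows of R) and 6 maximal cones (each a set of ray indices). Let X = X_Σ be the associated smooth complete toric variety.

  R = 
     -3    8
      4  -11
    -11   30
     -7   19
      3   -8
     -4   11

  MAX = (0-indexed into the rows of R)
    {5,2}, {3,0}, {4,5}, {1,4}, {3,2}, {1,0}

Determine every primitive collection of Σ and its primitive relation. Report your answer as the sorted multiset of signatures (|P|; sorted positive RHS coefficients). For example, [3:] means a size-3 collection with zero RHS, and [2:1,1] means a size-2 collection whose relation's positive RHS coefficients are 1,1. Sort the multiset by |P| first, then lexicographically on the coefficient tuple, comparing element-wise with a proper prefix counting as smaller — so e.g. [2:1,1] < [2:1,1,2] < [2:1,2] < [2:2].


Σ has 9 primitive collections:

  P={0,4}:  v_{0} + v_{4} = 0  ⇒ sig = [2:]
  P={1,5}:  v_{1} + v_{5} = 0  ⇒ sig = [2:]
  P={0,5}:  v_{0} + v_{5} = v_{3}  ⇒ sig = [2:1]
  P={1,2}:  v_{1} + v_{2} = v_{3}  ⇒ sig = [2:1]
  P={1,3}:  v_{1} + v_{3} = v_{0}  ⇒ sig = [2:1]
  P={3,4}:  v_{3} + v_{4} = v_{5}  ⇒ sig = [2:1]
  P={3,5}:  v_{3} + v_{5} = v_{2}  ⇒ sig = [2:1]
  P={0,2}:  v_{0} + v_{2} = 2·v_{3}  ⇒ sig = [2:2]
  P={2,4}:  v_{2} + v_{4} = 2·v_{5}  ⇒ sig = [2:2]

so the primitive-relation signature multiset is
[[2:], [2:], [2:1], [2:1], [2:1], [2:1], [2:1], [2:2], [2:2]]


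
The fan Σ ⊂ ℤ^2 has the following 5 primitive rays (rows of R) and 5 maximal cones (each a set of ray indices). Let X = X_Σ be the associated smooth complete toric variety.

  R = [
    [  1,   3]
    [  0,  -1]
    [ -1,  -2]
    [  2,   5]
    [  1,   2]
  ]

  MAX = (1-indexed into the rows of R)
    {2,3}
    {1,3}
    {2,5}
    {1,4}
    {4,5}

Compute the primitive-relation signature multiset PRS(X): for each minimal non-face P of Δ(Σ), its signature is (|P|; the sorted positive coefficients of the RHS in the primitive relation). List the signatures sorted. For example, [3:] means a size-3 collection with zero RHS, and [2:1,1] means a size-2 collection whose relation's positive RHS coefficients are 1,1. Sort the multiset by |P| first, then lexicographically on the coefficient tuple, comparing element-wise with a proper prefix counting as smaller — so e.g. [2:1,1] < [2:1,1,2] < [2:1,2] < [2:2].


5 minimal non-faces of Δ(Σ) (on 5 rays):

  {3,5}:  v_{3} + v_{5} = 0  ⇒ sig = [2:]
  {1,2}:  v_{1} + v_{2} = v_{5}  ⇒ sig = [2:1]
  {1,5}:  v_{1} + v_{5} = v_{4}  ⇒ sig = [2:1]
  {3,4}:  v_{3} + v_{4} = v_{1}  ⇒ sig = [2:1]
  {2,4}:  v_{2} + v_{4} = 2·v_{5}  ⇒ sig = [2:2]

Signatures (|P|; sorted positive RHS coefficients), sorted:
{ [2:],  [2:1] ×3,  [2:2] }


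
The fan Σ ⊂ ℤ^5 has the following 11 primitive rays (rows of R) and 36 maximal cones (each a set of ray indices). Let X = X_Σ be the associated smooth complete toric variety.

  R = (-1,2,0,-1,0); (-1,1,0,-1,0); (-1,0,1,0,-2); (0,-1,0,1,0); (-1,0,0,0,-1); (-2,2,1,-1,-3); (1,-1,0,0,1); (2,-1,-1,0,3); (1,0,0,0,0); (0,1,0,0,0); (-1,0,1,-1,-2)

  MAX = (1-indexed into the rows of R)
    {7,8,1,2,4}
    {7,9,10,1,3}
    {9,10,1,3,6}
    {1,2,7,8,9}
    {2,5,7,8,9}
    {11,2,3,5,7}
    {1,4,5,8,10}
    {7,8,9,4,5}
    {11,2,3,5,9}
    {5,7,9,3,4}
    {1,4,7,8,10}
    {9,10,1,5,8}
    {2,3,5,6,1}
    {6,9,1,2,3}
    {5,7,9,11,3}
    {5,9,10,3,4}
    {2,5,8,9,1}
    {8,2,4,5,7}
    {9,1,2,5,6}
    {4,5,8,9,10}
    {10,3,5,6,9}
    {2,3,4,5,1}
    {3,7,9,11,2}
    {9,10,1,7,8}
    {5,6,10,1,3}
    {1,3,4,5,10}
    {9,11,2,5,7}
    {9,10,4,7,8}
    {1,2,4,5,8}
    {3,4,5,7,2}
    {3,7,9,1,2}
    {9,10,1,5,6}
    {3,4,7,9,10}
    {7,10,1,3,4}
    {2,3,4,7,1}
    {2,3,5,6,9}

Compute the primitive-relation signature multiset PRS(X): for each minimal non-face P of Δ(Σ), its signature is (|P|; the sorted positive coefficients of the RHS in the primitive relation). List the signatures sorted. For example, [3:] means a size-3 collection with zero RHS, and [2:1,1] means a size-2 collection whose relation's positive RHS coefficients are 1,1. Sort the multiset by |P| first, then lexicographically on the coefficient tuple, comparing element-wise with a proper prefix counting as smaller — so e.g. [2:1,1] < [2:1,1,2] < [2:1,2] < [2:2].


Minimal non-faces — 16 found among 11 rays, 36 max cones:

  P={2,10}:  v_{2} + v_{10} = v_{1} ; sig = [2:1]
  P={3,8}:  v_{3} + v_{8} = v_{7} ; sig = [2:1]
  P={6,8}:  v_{6} + v_{8} = v_{2} + v_{9} ; sig = [2:1,1]
  P={4,6}:  v_{4} + v_{6} = v_{3} + v_{5} + v_{10} ; sig = [2:1,1,1]
  P={4,11}:  v_{4} + v_{11} = v_{3} + v_{5} + v_{7} ; sig = [2:1,1,1]
  P={6,7}:  v_{6} + v_{7} = v_{2} + v_{3} + v_{9} ; sig = [2:1,1,1]
  P={10,11}:  v_{10} + v_{11} = v_{2} + v_{3} + v_{9} ; sig = [2:1,1,1]
  P={8,11}:  v_{8} + v_{11} = v_{2} + v_{5} + 2·v_{7} + v_{9} ; sig = [2:1,1,1,2]
  P={1,11}:  v_{1} + v_{11} = 2·v_{2} + v_{3} + v_{9} ; sig = [2:1,1,2]
  P={6,11}:  v_{6} + v_{11} = 2·v_{2} + 2·v_{3} + v_{5} + 2·v_{9} ; sig = [2:1,2,2,2]
  P={2,4,9}:  v_{2} + v_{4} + v_{9} = 0 ; sig = [3:]
  P={5,7,10}:  v_{5} + v_{7} + v_{10} = 0 ; sig = [3:]
  P={1,4,9}:  v_{1} + v_{4} + v_{9} = v_{10} ; sig = [3:1]
  P={1,5,7}:  v_{1} + v_{5} + v_{7} = v_{2} ; sig = [3:1]
  P={1,3,5,9}:  v_{1} + v_{3} + v_{5} + v_{9} = v_{6} ; sig = [4:1]
  P={2,3,5,7,9}:  v_{2} + v_{3} + v_{5} + v_{7} + v_{9} = v_{11} ; sig = [5:1]

Signatures (|P|; sorted positive RHS coefficients), sorted:
    [2:1]
    [2:1]
    [2:1,1]
    [2:1,1,1]
    [2:1,1,1]
    [2:1,1,1]
    [2:1,1,1]
    [2:1,1,1,2]
    [2:1,1,2]
    [2:1,2,2,2]
    [3:]
    [3:]
    [3:1]
    [3:1]
    [4:1]
    [5:1]


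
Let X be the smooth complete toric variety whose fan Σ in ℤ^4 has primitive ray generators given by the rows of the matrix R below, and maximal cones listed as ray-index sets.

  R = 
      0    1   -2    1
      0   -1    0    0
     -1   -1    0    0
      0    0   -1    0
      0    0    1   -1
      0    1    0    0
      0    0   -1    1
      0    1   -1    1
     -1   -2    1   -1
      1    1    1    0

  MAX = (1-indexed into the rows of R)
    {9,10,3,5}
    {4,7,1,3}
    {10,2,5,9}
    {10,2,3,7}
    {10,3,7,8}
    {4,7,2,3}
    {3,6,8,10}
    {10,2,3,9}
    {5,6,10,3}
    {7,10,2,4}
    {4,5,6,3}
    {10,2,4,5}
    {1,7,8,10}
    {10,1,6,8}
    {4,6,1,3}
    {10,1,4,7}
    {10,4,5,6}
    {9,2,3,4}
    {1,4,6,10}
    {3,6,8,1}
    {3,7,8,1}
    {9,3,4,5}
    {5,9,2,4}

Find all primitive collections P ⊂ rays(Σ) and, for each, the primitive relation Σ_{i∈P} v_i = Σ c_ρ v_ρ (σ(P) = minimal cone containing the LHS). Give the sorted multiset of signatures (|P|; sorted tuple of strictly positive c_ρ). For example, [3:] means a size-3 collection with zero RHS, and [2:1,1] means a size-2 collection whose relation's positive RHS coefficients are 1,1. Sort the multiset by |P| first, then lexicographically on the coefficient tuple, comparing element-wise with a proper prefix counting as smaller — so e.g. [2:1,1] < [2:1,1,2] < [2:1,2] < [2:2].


Δ(Σ) — 10 vertices, 16 min non-faces:

  {2,6}:  v_{2} + v_{6} = 0  ⟹  sig = [2:]
  {5,7}:  v_{5} + v_{7} = 0  ⟹  sig = [2:]
  {2,8}:  v_{2} + v_{8} = v_{7}  ⟹  sig = [2:1]
  {4,8}:  v_{4} + v_{8} = v_{1}  ⟹  sig = [2:1]
  {5,8}:  v_{5} + v_{8} = v_{6}  ⟹  sig = [2:1]
  {6,7}:  v_{6} + v_{7} = v_{8}  ⟹  sig = [2:1]
  {8,9}:  v_{8} + v_{9} = v_{3}  ⟹  sig = [2:1]
  {1,2}:  v_{1} + v_{2} = v_{4} + v_{7}  ⟹  sig = [2:1,1]
  {1,5}:  v_{1} + v_{5} = v_{4} + v_{6}  ⟹  sig = [2:1,1]
  {1,9}:  v_{1} + v_{9} = v_{3} + v_{4}  ⟹  sig = [2:1,1]
  {6,9}:  v_{6} + v_{9} = v_{3} + v_{5}  ⟹  sig = [2:1,1]
  {7,9}:  v_{7} + v_{9} = v_{2} + v_{3}  ⟹  sig = [2:1,1]
  {3,4,10}:  v_{3} + v_{4} + v_{10} = 0  ⟹  sig = [3:]
  {1,3,10}:  v_{1} + v_{3} + v_{10} = v_{8}  ⟹  sig = [3:1]
  {2,3,5}:  v_{2} + v_{3} + v_{5} = v_{9}  ⟹  sig = [3:1]
  {4,9,10}:  v_{4} + v_{9} + v_{10} = v_{2} + v_{5}  ⟹  sig = [3:1,1]

Sorted signature multiset PRS(X):
    |P|=2: 12 collections, coeffs (), (), (1), (1), (1), (1), (1), (1,1), (1,1), (1,1), (1,1), (1,1)
    |P|=3: 4 collections, coeffs (), (1), (1), (1,1)


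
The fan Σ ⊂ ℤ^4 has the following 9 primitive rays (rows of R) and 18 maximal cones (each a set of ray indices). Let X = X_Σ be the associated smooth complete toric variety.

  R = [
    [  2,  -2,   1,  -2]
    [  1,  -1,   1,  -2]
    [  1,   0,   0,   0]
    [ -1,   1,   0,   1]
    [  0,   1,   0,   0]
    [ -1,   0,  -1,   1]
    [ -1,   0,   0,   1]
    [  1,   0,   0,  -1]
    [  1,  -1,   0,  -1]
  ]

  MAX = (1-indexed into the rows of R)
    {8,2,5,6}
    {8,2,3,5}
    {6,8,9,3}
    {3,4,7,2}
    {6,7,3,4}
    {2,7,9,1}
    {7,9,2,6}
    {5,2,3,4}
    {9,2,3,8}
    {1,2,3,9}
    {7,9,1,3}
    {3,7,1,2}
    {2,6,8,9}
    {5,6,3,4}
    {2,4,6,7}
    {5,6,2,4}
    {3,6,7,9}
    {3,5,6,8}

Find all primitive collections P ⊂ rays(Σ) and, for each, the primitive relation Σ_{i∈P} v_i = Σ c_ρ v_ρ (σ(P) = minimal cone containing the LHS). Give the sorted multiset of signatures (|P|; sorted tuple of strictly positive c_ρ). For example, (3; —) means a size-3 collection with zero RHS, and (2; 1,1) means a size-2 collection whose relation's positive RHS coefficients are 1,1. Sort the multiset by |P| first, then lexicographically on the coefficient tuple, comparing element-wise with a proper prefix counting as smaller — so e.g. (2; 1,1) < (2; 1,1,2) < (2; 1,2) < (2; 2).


|primitive collections| = 11. Relations:

  • {4,9}:  v_{4} + v_{9} = 0  ⟹  sig = (2; —)
  • {7,8}:  v_{7} + v_{8} = 0  ⟹  sig = (2; —)
  • {4,8}:  v_{4} + v_{8} = v_{5}  ⟹  sig = (2; 1)
  • {5,7}:  v_{5} + v_{7} = v_{4}  ⟹  sig = (2; 1)
  • {5,9}:  v_{5} + v_{9} = v_{8}  ⟹  sig = (2; 1)
  • {1,5}:  v_{1} + v_{5} = v_{2} + v_{3}  ⟹  sig = (2; 1,1)
  • {1,4}:  v_{1} + v_{4} = v_{2} + v_{3} + v_{7}  ⟹  sig = (2; 1,1,1)
  • {1,8}:  v_{1} + v_{8} = v_{2} + v_{3} + v_{9}  ⟹  sig = (2; 1,1,1)
  • {1,6}:  v_{1} + v_{6} = v_{7} + 2·v_{9}  ⟹  sig = (2; 1,2)
  • {2,3,6}:  v_{2} + v_{3} + v_{6} = v_{9}  ⟹  sig = (3; 1)
  • {2,3,7,9}:  v_{2} + v_{3} + v_{7} + v_{9} = v_{1}  ⟹  sig = (4; 1)

Sorted signature multiset PRS(X):
[(2; —), (2; —), (2; 1), (2; 1), (2; 1), (2; 1,1), (2; 1,1,1), (2; 1,1,1), (2; 1,2), (3; 1), (4; 1)]


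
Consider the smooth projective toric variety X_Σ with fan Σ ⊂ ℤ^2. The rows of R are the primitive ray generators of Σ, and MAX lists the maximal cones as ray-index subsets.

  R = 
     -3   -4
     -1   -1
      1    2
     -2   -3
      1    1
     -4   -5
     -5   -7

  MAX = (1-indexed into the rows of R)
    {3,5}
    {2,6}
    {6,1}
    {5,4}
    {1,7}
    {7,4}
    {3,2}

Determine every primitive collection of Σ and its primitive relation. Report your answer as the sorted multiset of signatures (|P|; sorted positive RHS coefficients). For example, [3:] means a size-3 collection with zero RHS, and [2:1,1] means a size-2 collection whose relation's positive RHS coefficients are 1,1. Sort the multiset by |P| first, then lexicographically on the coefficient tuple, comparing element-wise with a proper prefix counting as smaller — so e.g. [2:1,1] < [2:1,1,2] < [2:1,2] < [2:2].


Σ has 14 primitive collections:

  P={2,5}:  v_{2} + v_{5} = 0  →  sig = [2:]
  P={1,2}:  v_{1} + v_{2} = v_{6}  →  sig = [2:1]
  P={1,4}:  v_{1} + v_{4} = v_{7}  →  sig = [2:1]
  P={1,5}:  v_{1} + v_{5} = v_{4}  →  sig = [2:1]
  P={2,4}:  v_{2} + v_{4} = v_{1}  →  sig = [2:1]
  P={3,4}:  v_{3} + v_{4} = v_{2}  →  sig = [2:1]
  P={3,7}:  v_{3} + v_{7} = v_{6}  →  sig = [2:1]
  P={5,6}:  v_{5} + v_{6} = v_{1}  →  sig = [2:1]
  P={1,3}:  v_{1} + v_{3} = 2·v_{2}  →  sig = [2:2]
  P={2,7}:  v_{2} + v_{7} = 2·v_{1}  →  sig = [2:2]
  P={4,6}:  v_{4} + v_{6} = 2·v_{1}  →  sig = [2:2]
  P={5,7}:  v_{5} + v_{7} = 2·v_{4}  →  sig = [2:2]
  P={3,6}:  v_{3} + v_{6} = 3·v_{2}  →  sig = [2:3]
  P={6,7}:  v_{6} + v_{7} = 3·v_{1}  →  sig = [2:3]

Hence PRS(X_Σ) =
[[2:], [2:1], [2:1], [2:1], [2:1], [2:1], [2:1], [2:1], [2:2], [2:2], [2:2], [2:2], [2:3], [2:3]]
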